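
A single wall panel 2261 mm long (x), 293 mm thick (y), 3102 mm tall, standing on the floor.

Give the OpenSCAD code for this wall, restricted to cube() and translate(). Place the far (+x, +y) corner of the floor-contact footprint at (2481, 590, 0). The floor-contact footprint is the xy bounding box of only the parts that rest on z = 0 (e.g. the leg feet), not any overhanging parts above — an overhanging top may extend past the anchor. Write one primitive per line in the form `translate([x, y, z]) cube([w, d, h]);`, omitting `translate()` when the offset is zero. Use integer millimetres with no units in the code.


translate([220, 297, 0]) cube([2261, 293, 3102]);


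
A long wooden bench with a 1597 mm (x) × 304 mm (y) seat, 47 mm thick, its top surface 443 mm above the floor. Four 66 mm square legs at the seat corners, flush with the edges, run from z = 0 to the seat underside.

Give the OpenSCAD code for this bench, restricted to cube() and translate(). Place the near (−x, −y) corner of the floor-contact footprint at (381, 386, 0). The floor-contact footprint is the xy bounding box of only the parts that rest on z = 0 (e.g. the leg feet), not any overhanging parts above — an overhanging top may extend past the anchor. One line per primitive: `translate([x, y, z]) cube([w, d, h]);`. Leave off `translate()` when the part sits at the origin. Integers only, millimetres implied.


// leg_h = 443 − 47 = 396
translate([381, 386, 396]) cube([1597, 304, 47]);
translate([381, 386, 0]) cube([66, 66, 396]);
translate([381, 624, 0]) cube([66, 66, 396]);
translate([1912, 386, 0]) cube([66, 66, 396]);
translate([1912, 624, 0]) cube([66, 66, 396]);


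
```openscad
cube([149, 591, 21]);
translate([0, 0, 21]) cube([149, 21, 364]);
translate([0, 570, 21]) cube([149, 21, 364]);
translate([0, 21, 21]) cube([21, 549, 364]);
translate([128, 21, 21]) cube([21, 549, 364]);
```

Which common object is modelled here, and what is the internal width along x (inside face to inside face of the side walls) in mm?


An open box. The internal width is 107 mm.

A 149×591 base slab with four walls standing on it — an open box. The base is 149 mm wide and the walls are 21 mm thick, so the internal width is 149 − 2 × 21 = 107 mm.


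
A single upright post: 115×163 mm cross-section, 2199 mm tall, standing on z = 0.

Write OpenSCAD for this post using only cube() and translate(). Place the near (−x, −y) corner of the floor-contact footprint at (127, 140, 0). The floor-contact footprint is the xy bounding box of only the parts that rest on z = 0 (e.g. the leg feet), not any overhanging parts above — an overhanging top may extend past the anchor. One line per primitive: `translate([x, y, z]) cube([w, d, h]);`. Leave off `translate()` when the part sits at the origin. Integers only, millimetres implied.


translate([127, 140, 0]) cube([115, 163, 2199]);


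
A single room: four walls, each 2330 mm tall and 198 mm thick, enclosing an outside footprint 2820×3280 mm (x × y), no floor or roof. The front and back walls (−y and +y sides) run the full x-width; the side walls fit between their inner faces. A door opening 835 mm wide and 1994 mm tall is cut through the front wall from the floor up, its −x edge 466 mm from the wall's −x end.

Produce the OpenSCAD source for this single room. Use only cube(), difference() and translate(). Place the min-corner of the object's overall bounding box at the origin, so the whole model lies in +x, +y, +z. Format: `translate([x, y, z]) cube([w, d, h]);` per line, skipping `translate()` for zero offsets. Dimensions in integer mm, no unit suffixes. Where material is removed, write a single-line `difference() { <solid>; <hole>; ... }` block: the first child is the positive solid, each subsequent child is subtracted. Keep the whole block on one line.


difference() { cube([2820, 198, 2330]); translate([466, 0, 0]) cube([835, 198, 1994]); }
translate([0, 3082, 0]) cube([2820, 198, 2330]);
translate([0, 198, 0]) cube([198, 2884, 2330]);
translate([2622, 198, 0]) cube([198, 2884, 2330]);


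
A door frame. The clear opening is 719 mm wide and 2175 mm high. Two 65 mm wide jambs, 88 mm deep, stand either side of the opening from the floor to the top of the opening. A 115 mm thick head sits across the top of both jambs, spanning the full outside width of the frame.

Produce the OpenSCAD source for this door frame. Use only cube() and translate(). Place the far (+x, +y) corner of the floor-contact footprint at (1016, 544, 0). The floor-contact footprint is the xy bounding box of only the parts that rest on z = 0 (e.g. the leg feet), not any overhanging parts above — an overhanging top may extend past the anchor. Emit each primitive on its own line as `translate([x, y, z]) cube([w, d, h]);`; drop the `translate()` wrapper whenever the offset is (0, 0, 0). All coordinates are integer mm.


translate([167, 456, 0]) cube([65, 88, 2175]);
translate([951, 456, 0]) cube([65, 88, 2175]);
translate([167, 456, 2175]) cube([849, 88, 115]);


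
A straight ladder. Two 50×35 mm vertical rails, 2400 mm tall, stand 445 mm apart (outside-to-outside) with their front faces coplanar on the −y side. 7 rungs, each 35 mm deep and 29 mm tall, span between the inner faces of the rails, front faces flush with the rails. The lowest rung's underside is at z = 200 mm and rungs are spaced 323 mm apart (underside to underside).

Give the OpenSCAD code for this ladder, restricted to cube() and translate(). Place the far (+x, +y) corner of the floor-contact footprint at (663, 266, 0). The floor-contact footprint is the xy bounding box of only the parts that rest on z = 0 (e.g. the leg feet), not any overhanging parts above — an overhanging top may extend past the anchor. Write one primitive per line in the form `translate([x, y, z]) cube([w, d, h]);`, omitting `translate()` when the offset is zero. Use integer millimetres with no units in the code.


translate([218, 231, 0]) cube([50, 35, 2400]);
translate([613, 231, 0]) cube([50, 35, 2400]);
translate([268, 231, 200]) cube([345, 35, 29]);
translate([268, 231, 523]) cube([345, 35, 29]);
translate([268, 231, 846]) cube([345, 35, 29]);
translate([268, 231, 1169]) cube([345, 35, 29]);
translate([268, 231, 1492]) cube([345, 35, 29]);
translate([268, 231, 1815]) cube([345, 35, 29]);
translate([268, 231, 2138]) cube([345, 35, 29]);


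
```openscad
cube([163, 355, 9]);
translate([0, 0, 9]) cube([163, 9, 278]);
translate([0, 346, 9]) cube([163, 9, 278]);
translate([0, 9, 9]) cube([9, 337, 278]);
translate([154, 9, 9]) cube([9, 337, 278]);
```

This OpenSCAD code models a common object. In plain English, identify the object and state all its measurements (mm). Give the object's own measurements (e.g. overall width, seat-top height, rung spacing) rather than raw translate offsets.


An open-topped rectangular box: outside dimensions 163×355×287 mm, with a uniform wall and base thickness of 9 mm. The base is a full 163×355 slab on the floor; four walls sit on top of the base. The front and back walls (the −y and +y sides) span the full width; the two side walls fit between them.


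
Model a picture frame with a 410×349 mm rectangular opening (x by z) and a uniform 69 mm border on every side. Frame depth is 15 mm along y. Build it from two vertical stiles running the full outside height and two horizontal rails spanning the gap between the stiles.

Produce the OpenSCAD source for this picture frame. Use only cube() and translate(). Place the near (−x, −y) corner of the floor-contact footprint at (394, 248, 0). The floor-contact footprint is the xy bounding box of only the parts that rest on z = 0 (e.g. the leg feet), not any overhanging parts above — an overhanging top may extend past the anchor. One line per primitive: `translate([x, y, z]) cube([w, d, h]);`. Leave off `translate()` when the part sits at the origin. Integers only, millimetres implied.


translate([394, 248, 0]) cube([69, 15, 487]);
translate([873, 248, 0]) cube([69, 15, 487]);
translate([463, 248, 0]) cube([410, 15, 69]);
translate([463, 248, 418]) cube([410, 15, 69]);


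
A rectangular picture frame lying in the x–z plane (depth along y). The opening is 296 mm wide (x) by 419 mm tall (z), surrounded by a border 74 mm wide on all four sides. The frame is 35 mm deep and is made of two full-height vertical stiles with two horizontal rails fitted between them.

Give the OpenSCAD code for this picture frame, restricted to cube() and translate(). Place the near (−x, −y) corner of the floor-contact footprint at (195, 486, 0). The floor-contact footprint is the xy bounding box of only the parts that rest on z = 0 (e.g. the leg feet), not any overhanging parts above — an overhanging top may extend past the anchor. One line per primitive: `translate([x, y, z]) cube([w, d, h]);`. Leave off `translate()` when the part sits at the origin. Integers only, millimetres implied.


translate([195, 486, 0]) cube([74, 35, 567]);
translate([565, 486, 0]) cube([74, 35, 567]);
translate([269, 486, 0]) cube([296, 35, 74]);
translate([269, 486, 493]) cube([296, 35, 74]);


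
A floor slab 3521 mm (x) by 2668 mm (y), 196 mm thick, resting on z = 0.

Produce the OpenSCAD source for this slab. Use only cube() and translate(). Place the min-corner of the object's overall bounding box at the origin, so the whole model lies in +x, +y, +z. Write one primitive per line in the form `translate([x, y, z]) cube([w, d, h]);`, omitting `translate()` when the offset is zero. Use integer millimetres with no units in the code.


cube([3521, 2668, 196]);


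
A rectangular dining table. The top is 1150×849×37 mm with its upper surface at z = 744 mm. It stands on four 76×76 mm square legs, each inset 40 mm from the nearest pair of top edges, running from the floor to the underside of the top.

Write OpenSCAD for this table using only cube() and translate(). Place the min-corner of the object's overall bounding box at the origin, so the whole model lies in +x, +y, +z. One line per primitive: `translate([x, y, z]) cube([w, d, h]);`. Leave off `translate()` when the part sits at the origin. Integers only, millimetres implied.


// leg_h = 744 - 37 = 707
translate([0, 0, 707]) cube([1150, 849, 37]);
translate([40, 40, 0]) cube([76, 76, 707]);
translate([1034, 40, 0]) cube([76, 76, 707]);
translate([40, 733, 0]) cube([76, 76, 707]);
translate([1034, 733, 0]) cube([76, 76, 707]);


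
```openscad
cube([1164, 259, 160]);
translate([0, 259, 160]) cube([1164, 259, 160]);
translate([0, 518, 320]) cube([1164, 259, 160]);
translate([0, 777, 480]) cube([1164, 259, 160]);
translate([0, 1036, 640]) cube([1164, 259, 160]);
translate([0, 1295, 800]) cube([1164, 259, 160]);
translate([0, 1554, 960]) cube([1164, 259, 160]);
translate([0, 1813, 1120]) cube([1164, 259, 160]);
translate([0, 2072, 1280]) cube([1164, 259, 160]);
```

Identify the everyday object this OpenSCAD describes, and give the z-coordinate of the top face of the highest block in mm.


A staircase. The total rise is 1440 mm.

9 identical blocks, each offset up and back from the previous — a staircase. Each step is 160 mm tall and there are 9 of them, so the total rise is 9 × 160 = 1440 mm.


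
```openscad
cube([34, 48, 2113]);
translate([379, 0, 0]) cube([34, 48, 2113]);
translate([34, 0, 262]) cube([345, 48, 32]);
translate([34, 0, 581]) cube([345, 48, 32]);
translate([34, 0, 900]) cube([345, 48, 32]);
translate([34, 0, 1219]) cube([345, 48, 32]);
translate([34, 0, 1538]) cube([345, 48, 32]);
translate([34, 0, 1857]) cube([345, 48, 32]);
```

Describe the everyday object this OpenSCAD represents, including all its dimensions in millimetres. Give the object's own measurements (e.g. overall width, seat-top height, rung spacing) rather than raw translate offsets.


A straight ladder. Two 34×48 mm vertical rails, 2113 mm tall, stand 413 mm apart (outside-to-outside) with their front faces coplanar on the −y side. 6 rungs, each 48 mm deep and 32 mm tall, span between the inner faces of the rails, front faces flush with the rails. The lowest rung's underside is at z = 262 mm and rungs are spaced 319 mm apart (underside to underside).


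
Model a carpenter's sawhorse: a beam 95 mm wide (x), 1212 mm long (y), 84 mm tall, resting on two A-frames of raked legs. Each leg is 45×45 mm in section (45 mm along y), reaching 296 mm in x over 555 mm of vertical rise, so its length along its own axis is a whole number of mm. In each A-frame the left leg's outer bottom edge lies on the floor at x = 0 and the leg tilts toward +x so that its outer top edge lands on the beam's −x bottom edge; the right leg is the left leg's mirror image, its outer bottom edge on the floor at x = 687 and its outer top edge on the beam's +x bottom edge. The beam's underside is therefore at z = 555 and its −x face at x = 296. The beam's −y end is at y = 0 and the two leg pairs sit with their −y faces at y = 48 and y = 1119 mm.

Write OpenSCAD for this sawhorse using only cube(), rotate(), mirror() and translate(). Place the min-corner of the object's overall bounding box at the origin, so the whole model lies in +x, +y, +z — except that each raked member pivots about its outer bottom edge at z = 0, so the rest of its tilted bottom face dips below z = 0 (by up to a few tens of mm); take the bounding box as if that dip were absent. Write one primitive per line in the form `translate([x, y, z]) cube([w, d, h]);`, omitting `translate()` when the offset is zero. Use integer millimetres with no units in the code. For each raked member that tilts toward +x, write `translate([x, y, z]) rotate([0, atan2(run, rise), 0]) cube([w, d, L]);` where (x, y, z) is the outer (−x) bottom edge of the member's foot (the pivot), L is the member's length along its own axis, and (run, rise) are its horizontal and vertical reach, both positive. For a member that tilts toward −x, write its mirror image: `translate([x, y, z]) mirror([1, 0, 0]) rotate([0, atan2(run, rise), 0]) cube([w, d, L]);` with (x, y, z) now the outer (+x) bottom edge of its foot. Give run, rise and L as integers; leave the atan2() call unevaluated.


translate([296, 0, 555]) cube([95, 1212, 84]);
translate([0, 48, 0]) rotate([0, atan2(296, 555), 0]) cube([45, 45, 629]);
translate([687, 48, 0]) mirror([1, 0, 0]) rotate([0, atan2(296, 555), 0]) cube([45, 45, 629]);
translate([0, 1119, 0]) rotate([0, atan2(296, 555), 0]) cube([45, 45, 629]);
translate([687, 1119, 0]) mirror([1, 0, 0]) rotate([0, atan2(296, 555), 0]) cube([45, 45, 629]);


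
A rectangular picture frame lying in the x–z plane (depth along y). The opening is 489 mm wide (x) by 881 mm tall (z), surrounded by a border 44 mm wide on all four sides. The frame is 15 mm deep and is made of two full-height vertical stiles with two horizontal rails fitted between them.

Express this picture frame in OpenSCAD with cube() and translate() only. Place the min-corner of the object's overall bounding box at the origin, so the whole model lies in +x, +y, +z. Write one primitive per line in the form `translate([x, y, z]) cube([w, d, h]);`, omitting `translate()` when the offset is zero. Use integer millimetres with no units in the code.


cube([44, 15, 969]);
translate([533, 0, 0]) cube([44, 15, 969]);
translate([44, 0, 0]) cube([489, 15, 44]);
translate([44, 0, 925]) cube([489, 15, 44]);


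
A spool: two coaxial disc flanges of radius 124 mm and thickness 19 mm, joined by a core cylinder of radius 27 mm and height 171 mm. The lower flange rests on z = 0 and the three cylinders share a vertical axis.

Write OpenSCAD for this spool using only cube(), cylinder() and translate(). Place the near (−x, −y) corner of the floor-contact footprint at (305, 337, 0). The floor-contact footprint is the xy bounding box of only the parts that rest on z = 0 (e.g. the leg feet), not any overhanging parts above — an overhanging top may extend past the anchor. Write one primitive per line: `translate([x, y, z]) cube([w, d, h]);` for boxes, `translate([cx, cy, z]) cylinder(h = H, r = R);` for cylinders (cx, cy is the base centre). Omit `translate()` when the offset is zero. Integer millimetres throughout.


translate([429, 461, 0]) cylinder(h = 19, r = 124);
translate([429, 461, 19]) cylinder(h = 171, r = 27);
translate([429, 461, 190]) cylinder(h = 19, r = 124);


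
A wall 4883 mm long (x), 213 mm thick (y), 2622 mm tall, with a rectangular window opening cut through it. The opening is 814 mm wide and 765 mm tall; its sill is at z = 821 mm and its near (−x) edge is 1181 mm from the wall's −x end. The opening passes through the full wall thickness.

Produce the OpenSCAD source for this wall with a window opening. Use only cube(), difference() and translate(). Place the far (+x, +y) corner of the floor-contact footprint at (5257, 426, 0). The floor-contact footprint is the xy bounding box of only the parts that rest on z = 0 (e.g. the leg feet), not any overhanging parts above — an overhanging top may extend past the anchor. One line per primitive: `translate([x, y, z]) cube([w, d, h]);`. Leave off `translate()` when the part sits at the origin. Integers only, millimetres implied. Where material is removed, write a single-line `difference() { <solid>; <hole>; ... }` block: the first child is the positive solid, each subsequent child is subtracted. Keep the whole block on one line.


difference() { translate([374, 213, 0]) cube([4883, 213, 2622]); translate([1555, 213, 821]) cube([814, 213, 765]); }


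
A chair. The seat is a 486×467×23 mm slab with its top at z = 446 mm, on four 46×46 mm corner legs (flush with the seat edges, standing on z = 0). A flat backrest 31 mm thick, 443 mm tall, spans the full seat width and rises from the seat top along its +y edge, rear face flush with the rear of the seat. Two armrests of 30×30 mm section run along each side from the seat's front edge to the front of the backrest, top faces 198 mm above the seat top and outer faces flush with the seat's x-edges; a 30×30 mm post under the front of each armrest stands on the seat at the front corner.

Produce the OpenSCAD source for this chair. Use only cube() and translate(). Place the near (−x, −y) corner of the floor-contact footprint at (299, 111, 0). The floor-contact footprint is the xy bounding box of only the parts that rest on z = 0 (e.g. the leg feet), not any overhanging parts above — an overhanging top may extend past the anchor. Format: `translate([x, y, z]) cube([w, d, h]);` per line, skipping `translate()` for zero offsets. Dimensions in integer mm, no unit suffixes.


// leg_h = 446 - 23 = 423
// arm post h = 198 - 30 = 168
translate([299, 111, 423]) cube([486, 467, 23]);
translate([299, 111, 0]) cube([46, 46, 423]);
translate([739, 111, 0]) cube([46, 46, 423]);
translate([299, 532, 0]) cube([46, 46, 423]);
translate([739, 532, 0]) cube([46, 46, 423]);
translate([299, 547, 446]) cube([486, 31, 443]);
translate([299, 111, 614]) cube([30, 436, 30]);
translate([755, 111, 614]) cube([30, 436, 30]);
translate([299, 111, 446]) cube([30, 30, 168]);
translate([755, 111, 446]) cube([30, 30, 168]);


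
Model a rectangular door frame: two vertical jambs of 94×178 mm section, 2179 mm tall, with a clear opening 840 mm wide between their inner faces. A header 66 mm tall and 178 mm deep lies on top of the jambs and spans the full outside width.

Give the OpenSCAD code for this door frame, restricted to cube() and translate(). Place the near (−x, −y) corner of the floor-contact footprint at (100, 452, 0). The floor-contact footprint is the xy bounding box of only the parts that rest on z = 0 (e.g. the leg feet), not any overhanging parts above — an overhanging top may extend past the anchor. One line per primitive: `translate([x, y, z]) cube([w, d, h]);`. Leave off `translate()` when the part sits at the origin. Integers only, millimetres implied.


translate([100, 452, 0]) cube([94, 178, 2179]);
translate([1034, 452, 0]) cube([94, 178, 2179]);
translate([100, 452, 2179]) cube([1028, 178, 66]);


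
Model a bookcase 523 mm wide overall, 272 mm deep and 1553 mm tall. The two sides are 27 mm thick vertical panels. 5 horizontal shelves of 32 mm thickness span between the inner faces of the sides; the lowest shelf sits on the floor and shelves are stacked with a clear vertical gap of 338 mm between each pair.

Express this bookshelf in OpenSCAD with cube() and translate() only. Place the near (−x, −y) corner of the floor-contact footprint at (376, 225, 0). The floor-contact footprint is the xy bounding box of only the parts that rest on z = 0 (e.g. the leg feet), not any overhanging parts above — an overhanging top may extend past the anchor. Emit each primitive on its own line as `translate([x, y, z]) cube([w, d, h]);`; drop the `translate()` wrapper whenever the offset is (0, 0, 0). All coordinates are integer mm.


translate([376, 225, 0]) cube([27, 272, 1553]);
translate([872, 225, 0]) cube([27, 272, 1553]);
translate([403, 225, 0]) cube([469, 272, 32]);
translate([403, 225, 370]) cube([469, 272, 32]);
translate([403, 225, 740]) cube([469, 272, 32]);
translate([403, 225, 1110]) cube([469, 272, 32]);
translate([403, 225, 1480]) cube([469, 272, 32]);


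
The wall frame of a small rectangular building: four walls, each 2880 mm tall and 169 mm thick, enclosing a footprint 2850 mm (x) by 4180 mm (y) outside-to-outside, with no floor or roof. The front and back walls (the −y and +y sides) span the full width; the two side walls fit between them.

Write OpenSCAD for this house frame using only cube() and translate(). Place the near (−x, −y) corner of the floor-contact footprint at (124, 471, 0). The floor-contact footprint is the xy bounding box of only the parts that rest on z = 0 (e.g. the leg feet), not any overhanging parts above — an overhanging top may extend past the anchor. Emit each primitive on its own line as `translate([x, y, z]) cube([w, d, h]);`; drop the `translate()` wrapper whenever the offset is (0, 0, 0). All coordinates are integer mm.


translate([124, 471, 0]) cube([2850, 169, 2880]);
translate([124, 4482, 0]) cube([2850, 169, 2880]);
translate([124, 640, 0]) cube([169, 3842, 2880]);
translate([2805, 640, 0]) cube([169, 3842, 2880]);


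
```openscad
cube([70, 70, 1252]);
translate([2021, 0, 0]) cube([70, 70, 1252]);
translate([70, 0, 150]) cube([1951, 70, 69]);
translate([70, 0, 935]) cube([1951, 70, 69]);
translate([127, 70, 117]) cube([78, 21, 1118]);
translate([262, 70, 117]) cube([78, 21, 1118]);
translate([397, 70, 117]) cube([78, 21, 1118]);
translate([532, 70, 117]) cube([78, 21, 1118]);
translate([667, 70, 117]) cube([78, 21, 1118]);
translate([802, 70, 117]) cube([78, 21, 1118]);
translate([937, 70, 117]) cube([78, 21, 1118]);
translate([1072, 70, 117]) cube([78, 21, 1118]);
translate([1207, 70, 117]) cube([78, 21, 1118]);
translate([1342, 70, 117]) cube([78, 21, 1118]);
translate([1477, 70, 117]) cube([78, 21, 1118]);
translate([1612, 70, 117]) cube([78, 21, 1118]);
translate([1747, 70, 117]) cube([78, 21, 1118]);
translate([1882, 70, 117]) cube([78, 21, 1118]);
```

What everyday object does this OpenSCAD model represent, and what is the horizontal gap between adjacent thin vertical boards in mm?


A fence section. The picket gap is 57 mm.

Two posts, two rails, 14 pickets — a fence section. Span 1951 mm holds 14 pickets of 78 mm with 15 equal gaps: ⌊(1951 − 14·78) / 15⌋ = 57 mm.


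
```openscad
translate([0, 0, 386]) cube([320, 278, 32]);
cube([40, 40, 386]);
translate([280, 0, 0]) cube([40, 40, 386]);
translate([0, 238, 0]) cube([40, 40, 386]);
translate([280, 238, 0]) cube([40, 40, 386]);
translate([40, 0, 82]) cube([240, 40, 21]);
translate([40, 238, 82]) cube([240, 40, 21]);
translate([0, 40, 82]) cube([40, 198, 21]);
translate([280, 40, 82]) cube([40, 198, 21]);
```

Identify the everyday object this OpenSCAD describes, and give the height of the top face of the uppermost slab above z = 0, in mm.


A stool. The seat height is 418 mm.

A 320×278×32 slab at z = 386 on four corner posts — a stool. The seat top is 386 + 32 = 418 mm.


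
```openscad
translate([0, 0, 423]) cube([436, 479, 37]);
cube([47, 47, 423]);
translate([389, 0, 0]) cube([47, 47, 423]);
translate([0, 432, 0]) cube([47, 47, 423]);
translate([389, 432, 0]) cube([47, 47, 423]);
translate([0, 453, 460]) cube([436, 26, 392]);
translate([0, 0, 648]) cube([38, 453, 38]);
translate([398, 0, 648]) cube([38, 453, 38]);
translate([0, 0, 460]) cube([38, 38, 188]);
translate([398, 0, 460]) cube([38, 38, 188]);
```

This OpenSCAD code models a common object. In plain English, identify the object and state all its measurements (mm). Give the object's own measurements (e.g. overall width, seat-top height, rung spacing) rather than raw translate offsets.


A chair. The seat is a 436×479×37 mm slab with its top at z = 460 mm, on four 47×47 mm corner legs (flush with the seat edges, standing on z = 0). A flat backrest 26 mm thick, 392 mm tall, spans the full seat width and rises from the seat top along its +y edge, rear face flush with the rear of the seat. Two armrests of 38×38 mm section run along each side from the seat's front edge to the front of the backrest, top faces 226 mm above the seat top and outer faces flush with the seat's x-edges; a 38×38 mm post under the front of each armrest stands on the seat at the front corner.


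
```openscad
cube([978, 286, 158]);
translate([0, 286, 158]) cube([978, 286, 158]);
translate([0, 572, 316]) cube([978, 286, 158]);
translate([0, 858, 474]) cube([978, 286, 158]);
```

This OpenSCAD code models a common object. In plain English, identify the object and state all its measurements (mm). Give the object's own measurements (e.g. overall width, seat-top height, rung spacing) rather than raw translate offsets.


A straight staircase of 4 solid steps. Each step is 978 mm wide (x), 286 mm deep (y, the going) and 158 mm tall (the rise). The first step rests on the floor; each subsequent step sits one going further in +y and one rise higher in +z, directly behind and above the previous step with no overlap.


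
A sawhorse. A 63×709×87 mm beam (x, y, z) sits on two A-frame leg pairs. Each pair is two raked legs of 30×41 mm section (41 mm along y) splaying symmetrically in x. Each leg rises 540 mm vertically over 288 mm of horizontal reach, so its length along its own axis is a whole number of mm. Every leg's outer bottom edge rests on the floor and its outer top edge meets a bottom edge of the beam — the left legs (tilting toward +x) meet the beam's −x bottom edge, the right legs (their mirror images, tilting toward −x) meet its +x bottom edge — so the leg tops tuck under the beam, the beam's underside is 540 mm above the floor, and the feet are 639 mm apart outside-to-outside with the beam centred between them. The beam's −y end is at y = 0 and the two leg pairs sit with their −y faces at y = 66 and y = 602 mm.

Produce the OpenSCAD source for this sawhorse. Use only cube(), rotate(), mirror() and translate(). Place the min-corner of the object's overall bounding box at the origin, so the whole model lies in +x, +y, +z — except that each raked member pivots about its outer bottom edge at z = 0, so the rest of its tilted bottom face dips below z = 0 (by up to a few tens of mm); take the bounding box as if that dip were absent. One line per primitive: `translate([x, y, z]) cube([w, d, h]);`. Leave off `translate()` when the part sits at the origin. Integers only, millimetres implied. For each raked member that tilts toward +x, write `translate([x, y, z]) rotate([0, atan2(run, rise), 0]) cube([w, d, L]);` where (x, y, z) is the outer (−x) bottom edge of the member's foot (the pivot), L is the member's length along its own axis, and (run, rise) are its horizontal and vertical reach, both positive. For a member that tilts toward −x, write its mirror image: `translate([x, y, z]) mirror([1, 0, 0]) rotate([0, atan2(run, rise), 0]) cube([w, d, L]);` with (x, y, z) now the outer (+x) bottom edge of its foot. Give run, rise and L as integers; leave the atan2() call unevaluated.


translate([288, 0, 540]) cube([63, 709, 87]);
translate([0, 66, 0]) rotate([0, atan2(288, 540), 0]) cube([30, 41, 612]);
translate([639, 66, 0]) mirror([1, 0, 0]) rotate([0, atan2(288, 540), 0]) cube([30, 41, 612]);
translate([0, 602, 0]) rotate([0, atan2(288, 540), 0]) cube([30, 41, 612]);
translate([639, 602, 0]) mirror([1, 0, 0]) rotate([0, atan2(288, 540), 0]) cube([30, 41, 612]);


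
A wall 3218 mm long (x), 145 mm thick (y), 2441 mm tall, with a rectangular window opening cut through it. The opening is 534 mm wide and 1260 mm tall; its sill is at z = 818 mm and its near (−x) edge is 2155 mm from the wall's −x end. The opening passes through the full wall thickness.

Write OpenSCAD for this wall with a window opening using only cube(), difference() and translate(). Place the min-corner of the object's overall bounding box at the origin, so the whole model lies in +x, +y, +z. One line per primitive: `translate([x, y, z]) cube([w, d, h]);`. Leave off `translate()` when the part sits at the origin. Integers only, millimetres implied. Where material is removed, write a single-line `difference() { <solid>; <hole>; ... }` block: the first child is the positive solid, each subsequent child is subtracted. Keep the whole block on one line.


difference() { cube([3218, 145, 2441]); translate([2155, 0, 818]) cube([534, 145, 1260]); }


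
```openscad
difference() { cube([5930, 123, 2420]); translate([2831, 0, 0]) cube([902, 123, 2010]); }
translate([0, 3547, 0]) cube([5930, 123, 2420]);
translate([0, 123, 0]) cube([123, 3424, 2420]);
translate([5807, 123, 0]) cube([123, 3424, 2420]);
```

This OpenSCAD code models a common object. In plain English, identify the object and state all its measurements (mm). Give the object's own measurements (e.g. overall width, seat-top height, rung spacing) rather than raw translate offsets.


A single room: four walls, each 2420 mm tall and 123 mm thick, enclosing an outside footprint 5930×3670 mm (x × y), no floor or roof. The front and back walls (−y and +y sides) run the full x-width; the side walls fit between their inner faces. A door opening 902 mm wide and 2010 mm tall is cut through the front wall from the floor up, its −x edge 2831 mm from the wall's −x end.


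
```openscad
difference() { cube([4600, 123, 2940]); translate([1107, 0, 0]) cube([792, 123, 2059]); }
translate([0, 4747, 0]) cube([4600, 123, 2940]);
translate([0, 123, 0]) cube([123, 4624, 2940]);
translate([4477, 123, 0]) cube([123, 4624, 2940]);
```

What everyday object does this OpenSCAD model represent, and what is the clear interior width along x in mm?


A single room. The interior width is 4354 mm.

Four walls enclosing a rectangle with a door in the front wall — a room. Outside width 4600 minus two 123 mm walls gives 4354 mm.


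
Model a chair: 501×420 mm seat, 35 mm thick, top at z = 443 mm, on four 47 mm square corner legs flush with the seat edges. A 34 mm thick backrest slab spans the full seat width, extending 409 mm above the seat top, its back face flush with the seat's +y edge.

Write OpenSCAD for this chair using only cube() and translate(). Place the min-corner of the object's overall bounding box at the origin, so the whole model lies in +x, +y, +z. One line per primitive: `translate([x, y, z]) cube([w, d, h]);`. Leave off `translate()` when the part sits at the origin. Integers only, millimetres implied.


// leg_h = 443 - 35 = 408
translate([0, 0, 408]) cube([501, 420, 35]);
cube([47, 47, 408]);
translate([454, 0, 0]) cube([47, 47, 408]);
translate([0, 373, 0]) cube([47, 47, 408]);
translate([454, 373, 0]) cube([47, 47, 408]);
translate([0, 386, 443]) cube([501, 34, 409]);


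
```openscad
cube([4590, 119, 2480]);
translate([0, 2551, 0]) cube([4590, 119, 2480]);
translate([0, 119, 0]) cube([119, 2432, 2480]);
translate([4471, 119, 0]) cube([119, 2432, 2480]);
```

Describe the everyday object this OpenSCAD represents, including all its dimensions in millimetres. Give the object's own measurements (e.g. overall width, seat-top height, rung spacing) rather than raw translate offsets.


The wall frame of a small rectangular building: four walls, each 2480 mm tall and 119 mm thick, enclosing a footprint 4590 mm (x) by 2670 mm (y) outside-to-outside, with no floor or roof. The front and back walls (the −y and +y sides) span the full width; the two side walls fit between them.


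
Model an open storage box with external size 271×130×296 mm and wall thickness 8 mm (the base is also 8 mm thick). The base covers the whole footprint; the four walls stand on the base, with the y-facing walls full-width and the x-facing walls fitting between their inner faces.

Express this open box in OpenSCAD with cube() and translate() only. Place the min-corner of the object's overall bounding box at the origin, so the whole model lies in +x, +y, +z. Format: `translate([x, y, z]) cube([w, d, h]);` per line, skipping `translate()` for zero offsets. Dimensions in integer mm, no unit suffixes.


cube([271, 130, 8]);
translate([0, 0, 8]) cube([271, 8, 288]);
translate([0, 122, 8]) cube([271, 8, 288]);
translate([0, 8, 8]) cube([8, 114, 288]);
translate([263, 8, 8]) cube([8, 114, 288]);


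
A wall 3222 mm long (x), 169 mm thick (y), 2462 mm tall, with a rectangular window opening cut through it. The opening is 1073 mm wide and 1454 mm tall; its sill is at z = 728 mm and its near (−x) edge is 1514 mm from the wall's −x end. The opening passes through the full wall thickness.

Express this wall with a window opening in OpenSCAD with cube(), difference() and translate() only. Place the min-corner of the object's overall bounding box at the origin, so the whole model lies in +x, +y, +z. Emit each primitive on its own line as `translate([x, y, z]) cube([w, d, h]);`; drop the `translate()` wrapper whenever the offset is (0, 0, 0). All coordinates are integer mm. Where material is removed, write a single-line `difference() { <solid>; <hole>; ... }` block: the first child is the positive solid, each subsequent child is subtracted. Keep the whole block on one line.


difference() { cube([3222, 169, 2462]); translate([1514, 0, 728]) cube([1073, 169, 1454]); }


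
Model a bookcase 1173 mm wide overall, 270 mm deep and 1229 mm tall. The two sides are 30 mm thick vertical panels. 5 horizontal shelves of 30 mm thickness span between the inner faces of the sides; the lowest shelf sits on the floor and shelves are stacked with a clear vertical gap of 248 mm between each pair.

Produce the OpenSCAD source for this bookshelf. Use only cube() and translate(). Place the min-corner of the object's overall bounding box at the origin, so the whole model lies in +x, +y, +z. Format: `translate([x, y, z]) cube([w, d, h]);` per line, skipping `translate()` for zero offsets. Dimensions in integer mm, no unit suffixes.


cube([30, 270, 1229]);
translate([1143, 0, 0]) cube([30, 270, 1229]);
translate([30, 0, 0]) cube([1113, 270, 30]);
translate([30, 0, 278]) cube([1113, 270, 30]);
translate([30, 0, 556]) cube([1113, 270, 30]);
translate([30, 0, 834]) cube([1113, 270, 30]);
translate([30, 0, 1112]) cube([1113, 270, 30]);


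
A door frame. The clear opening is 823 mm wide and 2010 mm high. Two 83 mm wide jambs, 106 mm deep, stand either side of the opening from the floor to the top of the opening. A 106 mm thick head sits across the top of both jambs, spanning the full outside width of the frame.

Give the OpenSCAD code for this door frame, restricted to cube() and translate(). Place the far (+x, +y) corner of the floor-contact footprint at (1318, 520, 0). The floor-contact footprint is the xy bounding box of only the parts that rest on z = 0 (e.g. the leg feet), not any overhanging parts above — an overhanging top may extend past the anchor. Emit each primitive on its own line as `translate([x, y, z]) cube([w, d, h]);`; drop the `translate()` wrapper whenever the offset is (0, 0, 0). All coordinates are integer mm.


translate([329, 414, 0]) cube([83, 106, 2010]);
translate([1235, 414, 0]) cube([83, 106, 2010]);
translate([329, 414, 2010]) cube([989, 106, 106]);


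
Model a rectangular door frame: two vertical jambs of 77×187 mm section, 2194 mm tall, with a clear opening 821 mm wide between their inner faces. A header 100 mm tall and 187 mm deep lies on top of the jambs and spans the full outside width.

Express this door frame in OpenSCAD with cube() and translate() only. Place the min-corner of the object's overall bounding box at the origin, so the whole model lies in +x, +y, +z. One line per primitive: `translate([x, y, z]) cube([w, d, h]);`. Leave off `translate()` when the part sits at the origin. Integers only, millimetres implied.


cube([77, 187, 2194]);
translate([898, 0, 0]) cube([77, 187, 2194]);
translate([0, 0, 2194]) cube([975, 187, 100]);


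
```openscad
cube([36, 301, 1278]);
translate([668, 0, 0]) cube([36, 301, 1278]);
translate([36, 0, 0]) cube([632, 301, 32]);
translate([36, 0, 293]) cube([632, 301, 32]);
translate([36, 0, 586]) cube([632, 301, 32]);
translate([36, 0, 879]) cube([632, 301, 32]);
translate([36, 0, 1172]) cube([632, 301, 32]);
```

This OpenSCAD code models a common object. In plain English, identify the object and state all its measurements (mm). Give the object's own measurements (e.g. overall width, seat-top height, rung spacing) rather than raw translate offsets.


An open bookshelf. Two side panels, each 36 mm thick, 301 mm deep and 1278 mm tall, stand 704 mm apart (outside-to-outside). Between them sit 5 shelves, each 32 mm thick and 301 mm deep, spanning the full gap between the sides. The bottom shelf rests on the floor (its underside at z = 0) and the clear gap between one shelf's top and the next shelf's underside is 261 mm.


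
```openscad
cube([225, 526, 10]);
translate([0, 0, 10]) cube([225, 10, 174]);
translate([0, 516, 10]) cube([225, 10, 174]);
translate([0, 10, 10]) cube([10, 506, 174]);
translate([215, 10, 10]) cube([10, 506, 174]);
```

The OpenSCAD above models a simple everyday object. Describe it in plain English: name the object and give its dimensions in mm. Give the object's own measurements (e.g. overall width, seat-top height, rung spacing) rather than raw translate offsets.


An open-topped rectangular box: outside dimensions 225×526×184 mm, with a uniform wall and base thickness of 10 mm. The base is a full 225×526 slab on the floor; four walls sit on top of the base. The front and back walls (the −y and +y sides) span the full width; the two side walls fit between them.


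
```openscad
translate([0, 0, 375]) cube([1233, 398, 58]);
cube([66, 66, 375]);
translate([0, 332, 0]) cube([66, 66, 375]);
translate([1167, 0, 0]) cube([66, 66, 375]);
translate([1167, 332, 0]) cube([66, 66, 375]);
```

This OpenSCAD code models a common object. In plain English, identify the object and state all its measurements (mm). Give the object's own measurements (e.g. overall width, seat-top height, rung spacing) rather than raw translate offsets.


A long wooden bench with a 1233 mm (x) × 398 mm (y) seat, 58 mm thick, its top surface 433 mm above the floor. Four 66 mm square legs at the seat corners, flush with the edges, run from z = 0 to the seat underside.


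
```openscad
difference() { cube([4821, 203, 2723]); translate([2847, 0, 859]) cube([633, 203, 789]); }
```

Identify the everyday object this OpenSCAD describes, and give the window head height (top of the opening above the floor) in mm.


A wall with a window opening. The window head height is 1648 mm.

A wall with a rectangular opening subtracted — a window. Sill at z = 859, opening 789 mm tall, so the head is at 859 + 789 = 1648 mm.


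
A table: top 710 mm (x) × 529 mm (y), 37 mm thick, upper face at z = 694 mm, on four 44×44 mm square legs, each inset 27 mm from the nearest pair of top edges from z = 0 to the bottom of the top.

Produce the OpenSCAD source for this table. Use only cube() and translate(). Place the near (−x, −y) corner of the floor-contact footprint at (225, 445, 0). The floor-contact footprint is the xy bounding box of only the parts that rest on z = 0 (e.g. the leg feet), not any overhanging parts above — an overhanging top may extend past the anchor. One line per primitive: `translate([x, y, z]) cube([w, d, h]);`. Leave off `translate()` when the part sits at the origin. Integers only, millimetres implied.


translate([198, 418, 657]) cube([710, 529, 37]);
translate([225, 445, 0]) cube([44, 44, 657]);
translate([837, 445, 0]) cube([44, 44, 657]);
translate([225, 876, 0]) cube([44, 44, 657]);
translate([837, 876, 0]) cube([44, 44, 657]);
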